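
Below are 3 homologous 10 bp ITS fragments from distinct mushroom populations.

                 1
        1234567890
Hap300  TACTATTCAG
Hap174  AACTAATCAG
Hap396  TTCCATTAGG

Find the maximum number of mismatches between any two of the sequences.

6

Pairwise Hamming distances:
  Hap300 vs Hap174: 2
  Hap300 vs Hap396: 4
  Hap174 vs Hap396: 6
The largest is 6, between Hap174 and Hap396.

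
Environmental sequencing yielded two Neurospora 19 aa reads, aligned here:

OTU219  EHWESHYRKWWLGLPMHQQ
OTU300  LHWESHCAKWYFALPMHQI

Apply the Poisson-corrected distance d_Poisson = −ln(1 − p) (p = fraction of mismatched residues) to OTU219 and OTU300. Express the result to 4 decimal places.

Mismatches occur at site 1 (E→L), site 7 (Y→C), site 8 (R→A), site 11 (W→Y), site 12 (L→F), site 13 (G→A), site 19 (Q→I).
p = 7/19 = 0.368421.
d = −ln(1 − 0.368421) = −ln(0.631579) = 0.4595.

0.4595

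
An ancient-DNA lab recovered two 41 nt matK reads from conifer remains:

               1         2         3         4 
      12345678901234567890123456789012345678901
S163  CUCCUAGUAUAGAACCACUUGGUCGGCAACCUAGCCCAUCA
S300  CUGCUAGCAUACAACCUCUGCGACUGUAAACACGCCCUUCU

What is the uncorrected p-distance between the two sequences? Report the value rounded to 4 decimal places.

0.3415

Mismatches occur at site 3 (C/G), site 8 (U/C), site 12 (G/C), site 17 (A/U), site 20 (U/G), site 21 (G/C), site 23 (U/A), site 25 (G/U), site 27 (C/U), site 30 (C/A), site 32 (U/A), site 33 (A/C), site 38 (A/U), site 41 (A/U).
There are 14 differences over 41 sites, so p = 14/41 = 0.3415.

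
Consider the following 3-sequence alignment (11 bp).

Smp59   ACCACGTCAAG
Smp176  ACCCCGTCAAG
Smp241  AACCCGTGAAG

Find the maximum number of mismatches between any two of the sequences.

3

Pairwise Hamming distances:
  Smp59 vs Smp176: 1
  Smp59 vs Smp241: 3
  Smp176 vs Smp241: 2
The largest is 3, between Smp59 and Smp241.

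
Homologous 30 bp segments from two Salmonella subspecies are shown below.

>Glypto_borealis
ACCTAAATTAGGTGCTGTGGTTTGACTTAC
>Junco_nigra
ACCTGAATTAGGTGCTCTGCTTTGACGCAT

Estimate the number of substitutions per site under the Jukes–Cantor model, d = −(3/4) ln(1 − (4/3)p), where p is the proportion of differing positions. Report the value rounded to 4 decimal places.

0.2326

Differing sites — 5:A/G; 17:G/C; 20:G/C; 27:T/G; 28:T/C; 30:C/T.
p = 6/30 = 0.200000.
d = −0.75 · ln(1 − (4/3)·0.200000) = −0.75 · ln(0.733333) = −0.75 · (-0.310155) = 0.2326.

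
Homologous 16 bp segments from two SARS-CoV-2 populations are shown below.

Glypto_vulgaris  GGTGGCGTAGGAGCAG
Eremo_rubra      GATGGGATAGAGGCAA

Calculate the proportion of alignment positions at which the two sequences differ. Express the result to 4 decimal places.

0.3750

Mismatches occur at site 2 (G↔A), site 6 (C↔G), site 7 (G↔A), site 11 (G↔A), site 12 (A↔G), site 16 (G↔A).
There are 6 differences over 16 sites, so p = 6/16 = 0.3750.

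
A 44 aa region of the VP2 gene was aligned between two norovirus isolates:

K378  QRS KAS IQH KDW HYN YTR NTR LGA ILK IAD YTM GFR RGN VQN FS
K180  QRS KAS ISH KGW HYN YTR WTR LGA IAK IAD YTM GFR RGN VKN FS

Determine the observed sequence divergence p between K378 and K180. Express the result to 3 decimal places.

0.114

Differing sites — 8:Q/S; 11:D/G; 19:N/W; 26:L/A; 41:Q/K.
There are 5 differences over 44 sites, so p = 5/44 = 0.114.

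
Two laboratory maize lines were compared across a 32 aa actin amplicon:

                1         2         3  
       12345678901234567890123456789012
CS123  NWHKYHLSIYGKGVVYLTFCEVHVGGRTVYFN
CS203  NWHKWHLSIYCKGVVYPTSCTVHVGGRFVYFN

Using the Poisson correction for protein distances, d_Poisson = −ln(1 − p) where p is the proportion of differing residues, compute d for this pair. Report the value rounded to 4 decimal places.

0.2076

The sequences differ at positions 5 (Y/W), 11 (G/C), 17 (L/P), 19 (F/S), 21 (E/T), 28 (T/F).
p = 6/32 = 0.187500.
d = −ln(1 − 0.187500) = −ln(0.812500) = 0.2076.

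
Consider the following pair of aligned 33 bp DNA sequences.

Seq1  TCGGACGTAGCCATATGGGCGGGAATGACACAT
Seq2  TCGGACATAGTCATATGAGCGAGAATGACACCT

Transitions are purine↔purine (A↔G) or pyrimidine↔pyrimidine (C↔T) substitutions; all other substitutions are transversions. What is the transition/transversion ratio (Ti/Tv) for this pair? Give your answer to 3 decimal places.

4.000

The sequences differ at positions 7 (G/A, transition), 11 (C/T, transition), 18 (G/A, transition), 22 (G/A, transition), 32 (A/C, transversion).
Of the 5 differences, 4 transitions and 1 transversion, so Ti/Tv = 4/1 = 4.000.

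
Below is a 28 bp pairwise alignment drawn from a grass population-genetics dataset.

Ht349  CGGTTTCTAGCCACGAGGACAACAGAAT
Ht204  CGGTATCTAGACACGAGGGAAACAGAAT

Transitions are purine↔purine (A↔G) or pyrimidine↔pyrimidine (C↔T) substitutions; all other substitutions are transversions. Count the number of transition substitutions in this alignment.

The sequences differ at positions 5 (T/A, transversion), 11 (C/A, transversion), 19 (A/G, transition), 20 (C/A, transversion).
Of the 4 differences, 1 transition and 3 transversions, so the answer is 1.

1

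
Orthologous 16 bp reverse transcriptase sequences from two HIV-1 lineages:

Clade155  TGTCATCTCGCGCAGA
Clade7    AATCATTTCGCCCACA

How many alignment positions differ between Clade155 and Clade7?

5

The sequences differ at positions 1 (T/A), 2 (G/A), 7 (C/T), 12 (G/C), 15 (G/C).
That gives 5 mismatches out of 16 aligned sites, so the Hamming distance is 5.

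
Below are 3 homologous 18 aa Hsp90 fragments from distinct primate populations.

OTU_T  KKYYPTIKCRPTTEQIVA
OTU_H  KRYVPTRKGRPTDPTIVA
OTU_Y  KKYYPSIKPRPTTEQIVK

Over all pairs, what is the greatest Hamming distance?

9

Pairwise Hamming distances:
  OTU_T vs OTU_H: 7
  OTU_T vs OTU_Y: 3
  OTU_H vs OTU_Y: 9
The largest is 9, between OTU_H and OTU_Y.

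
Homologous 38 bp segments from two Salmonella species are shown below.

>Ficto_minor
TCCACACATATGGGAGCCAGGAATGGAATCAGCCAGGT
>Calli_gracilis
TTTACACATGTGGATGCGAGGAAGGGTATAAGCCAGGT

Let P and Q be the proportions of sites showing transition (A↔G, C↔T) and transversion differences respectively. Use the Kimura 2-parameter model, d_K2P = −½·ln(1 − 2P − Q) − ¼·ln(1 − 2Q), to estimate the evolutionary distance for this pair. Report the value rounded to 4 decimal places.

The sequences differ at positions 2 (C/T, transition), 3 (C/T, transition), 10 (A/G, transition), 14 (G/A, transition), 15 (A/T, transversion), 18 (C/G, transversion), 24 (T/G, transversion), 27 (A/T, transversion), 30 (C/A, transversion).
Of the 9 differences, 4 transitions and 5 transversions over 38 sites: P = 4/38 = 0.105263, Q = 5/38 = 0.131579.
d = −0.5·ln(0.657895) − 0.25·ln(0.736842) = −0.5·(-0.418710) − 0.25·(-0.305382) = 0.2857.

0.2857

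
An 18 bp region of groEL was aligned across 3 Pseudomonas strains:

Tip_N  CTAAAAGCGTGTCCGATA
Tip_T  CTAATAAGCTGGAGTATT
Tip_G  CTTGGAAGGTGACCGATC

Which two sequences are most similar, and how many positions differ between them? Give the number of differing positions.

Pairwise Hamming distances:
  Tip_N vs Tip_T: 9
  Tip_N vs Tip_G: 7
  Tip_T vs Tip_G: 9
The smallest is 7, between Tip_N and Tip_G.

7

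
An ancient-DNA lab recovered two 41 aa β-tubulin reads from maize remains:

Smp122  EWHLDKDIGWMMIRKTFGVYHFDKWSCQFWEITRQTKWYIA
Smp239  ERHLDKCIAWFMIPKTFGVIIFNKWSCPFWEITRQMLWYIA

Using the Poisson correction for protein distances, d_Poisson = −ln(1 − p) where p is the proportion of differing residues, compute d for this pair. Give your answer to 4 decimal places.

0.3124

Differing sites — 2:W/R; 7:D/C; 9:G/A; 11:M/F; 14:R/P; 20:Y/I; 21:H/I; 23:D/N; 28:Q/P; 36:T/M; 37:K/L.
p = 11/41 = 0.268293.
d = −ln(1 − 0.268293) = −ln(0.731707) = 0.3124.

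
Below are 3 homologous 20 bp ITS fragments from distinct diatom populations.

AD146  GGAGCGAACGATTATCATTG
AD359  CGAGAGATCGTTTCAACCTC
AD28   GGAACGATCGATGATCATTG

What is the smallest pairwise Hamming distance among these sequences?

3

Pairwise Hamming distances:
  AD146 vs AD359: 10
  AD146 vs AD28: 3
  AD359 vs AD28: 11
The smallest is 3, between AD146 and AD28.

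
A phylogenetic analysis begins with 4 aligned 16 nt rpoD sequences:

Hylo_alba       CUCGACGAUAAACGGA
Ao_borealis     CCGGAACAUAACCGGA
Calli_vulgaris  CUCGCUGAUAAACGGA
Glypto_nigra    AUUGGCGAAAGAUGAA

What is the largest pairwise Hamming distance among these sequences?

11

Pairwise Hamming distances:
  Hylo_alba vs Ao_borealis: 5
  Hylo_alba vs Calli_vulgaris: 2
  Hylo_alba vs Glypto_nigra: 7
  Ao_borealis vs Calli_vulgaris: 6
  Ao_borealis vs Glypto_nigra: 11
  Calli_vulgaris vs Glypto_nigra: 8
The largest is 11, between Ao_borealis and Glypto_nigra.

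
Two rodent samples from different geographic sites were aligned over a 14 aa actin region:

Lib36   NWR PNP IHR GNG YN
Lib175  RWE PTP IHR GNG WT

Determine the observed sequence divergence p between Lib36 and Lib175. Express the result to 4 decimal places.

Differing sites — 1:N/R; 3:R/E; 5:N/T; 13:Y/W; 14:N/T.
There are 5 differences over 14 sites, so p = 5/14 = 0.3571.

0.3571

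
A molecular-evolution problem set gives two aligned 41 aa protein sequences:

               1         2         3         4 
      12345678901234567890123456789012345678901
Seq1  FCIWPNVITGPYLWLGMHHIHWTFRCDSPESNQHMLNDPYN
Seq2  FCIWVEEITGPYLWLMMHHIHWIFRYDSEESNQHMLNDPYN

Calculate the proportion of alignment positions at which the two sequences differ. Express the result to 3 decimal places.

The sequences differ at positions 5 (P/V), 6 (N/E), 7 (V/E), 16 (G/M), 23 (T/I), 26 (C/Y), 29 (P/E).
There are 7 differences over 41 sites, so p = 7/41 = 0.171.

0.171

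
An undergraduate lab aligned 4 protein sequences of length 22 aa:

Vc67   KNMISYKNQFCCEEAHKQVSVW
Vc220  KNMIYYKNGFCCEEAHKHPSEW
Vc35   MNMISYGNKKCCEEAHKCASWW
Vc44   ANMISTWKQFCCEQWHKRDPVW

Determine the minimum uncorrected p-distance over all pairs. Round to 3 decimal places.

Pairwise Hamming distances:
  Vc67 vs Vc220: 5
  Vc67 vs Vc35: 7
  Vc67 vs Vc44: 9
  Vc220 vs Vc35: 8
  Vc220 vs Vc44: 12
  Vc35 vs Vc44: 12
The smallest is 5 mismatches, between Vc67 and Vc220; p = 5/22 = 0.227.

0.227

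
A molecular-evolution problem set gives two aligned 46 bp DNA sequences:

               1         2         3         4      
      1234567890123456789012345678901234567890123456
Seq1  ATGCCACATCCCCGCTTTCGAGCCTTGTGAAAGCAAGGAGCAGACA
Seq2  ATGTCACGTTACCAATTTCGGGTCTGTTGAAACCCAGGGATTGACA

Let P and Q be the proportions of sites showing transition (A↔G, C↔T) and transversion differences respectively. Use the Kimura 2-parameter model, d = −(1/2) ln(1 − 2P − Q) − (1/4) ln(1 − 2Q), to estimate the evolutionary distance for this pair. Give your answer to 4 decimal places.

0.4828

Mismatches occur at site 4 (C/T, transition), site 8 (A/G, transition), site 10 (C/T, transition), site 11 (C/A, transversion), site 14 (G/A, transition), site 15 (C/A, transversion), site 21 (A/G, transition), site 23 (C/T, transition), site 26 (T/G, transversion), site 27 (G/T, transversion), site 33 (G/C, transversion), site 35 (A/C, transversion), site 39 (A/G, transition), site 40 (G/A, transition), site 41 (C/T, transition), site 42 (A/T, transversion).
Of the 16 differences, 9 transitions and 7 transversions over 46 sites: P = 9/46 = 0.195652, Q = 7/46 = 0.152174.
d = −0.5·ln(0.456522) − 0.25·ln(0.695652) = −0.5·(-0.784118) − 0.25·(-0.362906) = 0.4828.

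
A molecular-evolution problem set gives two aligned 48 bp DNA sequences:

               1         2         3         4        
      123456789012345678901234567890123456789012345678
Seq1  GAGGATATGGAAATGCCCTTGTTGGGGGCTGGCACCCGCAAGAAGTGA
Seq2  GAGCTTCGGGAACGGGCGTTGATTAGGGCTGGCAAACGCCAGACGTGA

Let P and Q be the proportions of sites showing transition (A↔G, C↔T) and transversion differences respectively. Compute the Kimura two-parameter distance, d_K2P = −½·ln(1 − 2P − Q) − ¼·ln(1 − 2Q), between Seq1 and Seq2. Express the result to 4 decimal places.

Mismatches occur at site 4 (G↔C, transversion), site 5 (A↔T, transversion), site 7 (A↔C, transversion), site 8 (T↔G, transversion), site 13 (A↔C, transversion), site 14 (T↔G, transversion), site 16 (C↔G, transversion), site 18 (C↔G, transversion), site 22 (T↔A, transversion), site 24 (G↔T, transversion), site 25 (G↔A, transition), site 35 (C↔A, transversion), site 36 (C↔A, transversion), site 40 (A↔C, transversion), site 44 (A↔C, transversion).
Of the 15 differences, 1 transition and 14 transversions over 48 sites: P = 1/48 = 0.020833, Q = 14/48 = 0.291667.
d = −0.5·ln(0.666667) − 0.25·ln(0.416666) = −0.5·(-0.405465) − 0.25·(-0.875470) = 0.4216.

0.4216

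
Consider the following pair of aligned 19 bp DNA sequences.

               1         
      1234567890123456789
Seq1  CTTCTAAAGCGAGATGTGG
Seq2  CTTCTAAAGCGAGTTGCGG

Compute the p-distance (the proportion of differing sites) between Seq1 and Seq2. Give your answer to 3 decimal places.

0.105

Differing sites — 14:A/T; 17:T/C.
There are 2 differences over 19 sites, so p = 2/19 = 0.105.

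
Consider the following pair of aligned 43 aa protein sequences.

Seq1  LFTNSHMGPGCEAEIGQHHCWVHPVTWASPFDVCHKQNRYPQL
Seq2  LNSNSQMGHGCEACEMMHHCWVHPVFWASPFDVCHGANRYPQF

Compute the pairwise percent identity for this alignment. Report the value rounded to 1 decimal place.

72.1%

The sequences differ at positions 2 (F/N), 3 (T/S), 6 (H/Q), 9 (P/H), 14 (E/C), 15 (I/E), 16 (G/M), 17 (Q/M), 26 (T/F), 36 (K/G), 37 (Q/A), 43 (L/F).
31 of the 43 sites match, so the percent identity is 31/43 × 100 = 72.1%.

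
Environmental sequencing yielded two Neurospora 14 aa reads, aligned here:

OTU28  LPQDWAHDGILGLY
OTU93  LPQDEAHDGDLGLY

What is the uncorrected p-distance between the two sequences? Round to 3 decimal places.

0.143

The sequences differ at positions 5 (W/E), 10 (I/D).
There are 2 differences over 14 sites, so p = 2/14 = 0.143.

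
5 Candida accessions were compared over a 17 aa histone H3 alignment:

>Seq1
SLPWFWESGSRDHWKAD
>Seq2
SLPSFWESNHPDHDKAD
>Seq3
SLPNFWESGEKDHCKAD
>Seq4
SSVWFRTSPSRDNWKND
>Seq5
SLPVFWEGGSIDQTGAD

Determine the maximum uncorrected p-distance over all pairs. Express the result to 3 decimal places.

Pairwise Hamming distances:
  Seq1 vs Seq2: 5
  Seq1 vs Seq3: 4
  Seq1 vs Seq4: 7
  Seq1 vs Seq5: 6
  Seq2 vs Seq3: 5
  Seq2 vs Seq4: 11
  Seq2 vs Seq5: 8
  Seq3 vs Seq4: 11
  Seq3 vs Seq5: 7
  Seq4 vs Seq5: 12
The largest is 12 mismatches, between Seq4 and Seq5; p = 12/17 = 0.706.

0.706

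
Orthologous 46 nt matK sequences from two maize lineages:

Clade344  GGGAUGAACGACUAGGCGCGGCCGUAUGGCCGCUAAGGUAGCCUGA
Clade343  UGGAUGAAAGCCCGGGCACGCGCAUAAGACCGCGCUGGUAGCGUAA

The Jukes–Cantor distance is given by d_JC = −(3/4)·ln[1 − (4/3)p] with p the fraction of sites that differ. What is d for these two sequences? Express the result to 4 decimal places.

0.4674

Differing sites — 1:G/U; 9:C/A; 11:A/C; 13:U/C; 14:A/G; 18:G/A; 21:G/C; 22:C/G; 24:G/A; 27:U/A; 29:G/A; 34:U/G; 35:A/C; 36:A/U; 43:C/G; 45:G/A.
p = 16/46 = 0.347826.
d = −0.75 · ln(1 − (4/3)·0.347826) = −0.75 · ln(0.536232) = −0.75 · (-0.623188) = 0.4674.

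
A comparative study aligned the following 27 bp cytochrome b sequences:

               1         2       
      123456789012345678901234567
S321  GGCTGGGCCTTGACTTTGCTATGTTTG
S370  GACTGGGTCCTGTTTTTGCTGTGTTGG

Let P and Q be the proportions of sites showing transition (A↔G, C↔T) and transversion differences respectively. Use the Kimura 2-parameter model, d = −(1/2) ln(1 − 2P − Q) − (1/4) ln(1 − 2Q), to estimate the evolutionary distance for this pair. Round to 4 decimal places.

Differing sites — 2:G/A (Ti); 8:C/T (Ti); 10:T/C (Ti); 13:A/T (Tv); 14:C/T (Ti); 21:A/G (Ti); 26:T/G (Tv).
Of the 7 differences, 5 transitions and 2 transversions over 27 sites: P = 5/27 = 0.185185, Q = 2/27 = 0.074074.
d = −0.5·ln(0.555556) − 0.25·ln(0.851852) = −0.5·(-0.587786) − 0.25·(-0.160342) = 0.3340.

0.3340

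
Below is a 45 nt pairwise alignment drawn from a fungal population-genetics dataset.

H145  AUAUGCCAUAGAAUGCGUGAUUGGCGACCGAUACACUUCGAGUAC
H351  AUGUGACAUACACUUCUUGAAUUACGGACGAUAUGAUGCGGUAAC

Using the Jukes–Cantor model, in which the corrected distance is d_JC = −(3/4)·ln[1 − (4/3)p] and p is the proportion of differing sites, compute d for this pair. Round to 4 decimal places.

Differing sites — 3:A/G; 6:C/A; 11:G/C; 13:A/C; 15:G/U; 17:G/U; 21:U/A; 23:G/U; 24:G/A; 27:A/G; 28:C/A; 34:C/U; 35:A/G; 36:C/A; 38:U/G; 41:A/G; 42:G/U; 43:U/A.
p = 18/45 = 0.400000.
d = −0.75 · ln(1 − (4/3)·0.400000) = −0.75 · ln(0.466667) = −0.75 · (-0.762139) = 0.5716.

0.5716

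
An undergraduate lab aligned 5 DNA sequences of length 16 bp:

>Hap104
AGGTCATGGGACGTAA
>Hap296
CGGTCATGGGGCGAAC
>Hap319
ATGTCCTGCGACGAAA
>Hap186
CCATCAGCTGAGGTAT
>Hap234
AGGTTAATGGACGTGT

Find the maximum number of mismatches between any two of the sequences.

10

Pairwise Hamming distances:
  Hap104 vs Hap296: 4
  Hap104 vs Hap319: 4
  Hap104 vs Hap186: 8
  Hap104 vs Hap234: 5
  Hap296 vs Hap319: 6
  Hap296 vs Hap186: 9
  Hap296 vs Hap234: 8
  Hap319 vs Hap186: 10
  Hap319 vs Hap234: 9
  Hap186 vs Hap234: 9
The largest is 10, between Hap319 and Hap186.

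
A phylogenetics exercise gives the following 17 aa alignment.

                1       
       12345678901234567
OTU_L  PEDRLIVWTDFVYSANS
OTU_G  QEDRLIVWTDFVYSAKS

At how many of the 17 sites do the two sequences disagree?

2

The sequences differ at positions 1 (P/Q), 16 (N/K).
That gives 2 mismatches out of 17 aligned sites, so the Hamming distance is 2.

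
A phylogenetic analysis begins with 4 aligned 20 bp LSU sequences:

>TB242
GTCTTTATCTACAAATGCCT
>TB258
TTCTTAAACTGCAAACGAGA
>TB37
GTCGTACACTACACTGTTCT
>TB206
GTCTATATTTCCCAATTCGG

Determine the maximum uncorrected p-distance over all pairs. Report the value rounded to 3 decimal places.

Pairwise Hamming distances:
  TB242 vs TB258: 8
  TB242 vs TB37: 9
  TB242 vs TB206: 7
  TB258 vs TB37: 11
  TB258 vs TB206: 11
  TB37 vs TB206: 14
The largest is 14 mismatches, between TB37 and TB206; p = 14/20 = 0.700.

0.700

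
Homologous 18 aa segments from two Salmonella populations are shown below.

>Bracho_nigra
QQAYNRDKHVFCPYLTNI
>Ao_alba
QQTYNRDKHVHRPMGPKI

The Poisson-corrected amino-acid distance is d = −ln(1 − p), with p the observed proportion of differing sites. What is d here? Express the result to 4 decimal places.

0.4925

The sequences differ at positions 3 (A/T), 11 (F/H), 12 (C/R), 14 (Y/M), 15 (L/G), 16 (T/P), 17 (N/K).
p = 7/18 = 0.388889.
d = −ln(1 − 0.388889) = −ln(0.611111) = 0.4925.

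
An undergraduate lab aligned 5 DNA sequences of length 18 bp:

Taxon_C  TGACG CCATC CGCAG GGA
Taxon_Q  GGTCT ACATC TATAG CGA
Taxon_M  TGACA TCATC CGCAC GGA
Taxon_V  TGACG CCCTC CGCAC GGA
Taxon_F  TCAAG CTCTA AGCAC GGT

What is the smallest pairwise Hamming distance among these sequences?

Pairwise Hamming distances:
  Taxon_C vs Taxon_Q: 8
  Taxon_C vs Taxon_M: 3
  Taxon_C vs Taxon_V: 2
  Taxon_C vs Taxon_F: 8
  Taxon_Q vs Taxon_M: 9
  Taxon_Q vs Taxon_V: 10
  Taxon_Q vs Taxon_F: 15
  Taxon_M vs Taxon_V: 3
  Taxon_M vs Taxon_F: 9
  Taxon_V vs Taxon_F: 6
The smallest is 2, between Taxon_C and Taxon_V.

2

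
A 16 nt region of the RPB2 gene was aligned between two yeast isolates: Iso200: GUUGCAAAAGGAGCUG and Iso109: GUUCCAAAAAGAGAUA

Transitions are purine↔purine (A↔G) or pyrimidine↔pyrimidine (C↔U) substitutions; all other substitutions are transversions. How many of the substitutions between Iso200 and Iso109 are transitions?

The sequences differ at positions 4 (G/C, transversion), 10 (G/A, transition), 14 (C/A, transversion), 16 (G/A, transition).
Of the 4 differences, 2 transitions and 2 transversions, so the answer is 2.

2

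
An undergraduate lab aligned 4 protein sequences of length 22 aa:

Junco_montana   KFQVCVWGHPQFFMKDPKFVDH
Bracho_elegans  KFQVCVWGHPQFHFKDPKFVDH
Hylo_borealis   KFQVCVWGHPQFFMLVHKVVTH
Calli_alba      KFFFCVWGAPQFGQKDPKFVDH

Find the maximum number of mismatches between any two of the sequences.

Pairwise Hamming distances:
  Junco_montana vs Bracho_elegans: 2
  Junco_montana vs Hylo_borealis: 5
  Junco_montana vs Calli_alba: 5
  Bracho_elegans vs Hylo_borealis: 7
  Bracho_elegans vs Calli_alba: 5
  Hylo_borealis vs Calli_alba: 10
The largest is 10, between Hylo_borealis and Calli_alba.

10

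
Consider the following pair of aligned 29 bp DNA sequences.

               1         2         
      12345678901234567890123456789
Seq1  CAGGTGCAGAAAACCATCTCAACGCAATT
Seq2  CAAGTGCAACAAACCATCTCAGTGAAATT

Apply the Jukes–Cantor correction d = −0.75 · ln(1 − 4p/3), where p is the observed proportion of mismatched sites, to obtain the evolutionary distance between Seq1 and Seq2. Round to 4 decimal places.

Mismatches occur at site 3 (G↔A), site 9 (G↔A), site 10 (A↔C), site 22 (A↔G), site 23 (C↔T), site 25 (C↔A).
p = 6/29 = 0.206897.
d = −0.75 · ln(1 − (4/3)·0.206897) = −0.75 · ln(0.724137) = −0.75 · (-0.322775) = 0.2421.

0.2421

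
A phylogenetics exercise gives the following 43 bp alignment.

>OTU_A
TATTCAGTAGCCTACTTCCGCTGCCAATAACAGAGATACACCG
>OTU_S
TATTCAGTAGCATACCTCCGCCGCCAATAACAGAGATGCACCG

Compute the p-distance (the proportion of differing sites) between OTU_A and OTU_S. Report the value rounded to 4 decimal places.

0.0930

Differing sites — 12:C/A; 16:T/C; 22:T/C; 38:A/G.
There are 4 differences over 43 sites, so p = 4/43 = 0.0930.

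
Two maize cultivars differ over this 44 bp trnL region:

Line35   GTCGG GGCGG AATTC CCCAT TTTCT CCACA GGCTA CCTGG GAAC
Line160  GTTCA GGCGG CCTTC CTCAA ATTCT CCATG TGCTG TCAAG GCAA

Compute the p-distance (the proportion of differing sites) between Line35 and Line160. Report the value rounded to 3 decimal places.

0.386

Differing sites — 3:C/T; 4:G/C; 5:G/A; 11:A/C; 12:A/C; 17:C/T; 20:T/A; 21:T/A; 29:C/T; 30:A/G; 31:G/T; 35:A/G; 36:C/T; 38:T/A; 39:G/A; 42:A/C; 44:C/A.
There are 17 differences over 44 sites, so p = 17/44 = 0.386.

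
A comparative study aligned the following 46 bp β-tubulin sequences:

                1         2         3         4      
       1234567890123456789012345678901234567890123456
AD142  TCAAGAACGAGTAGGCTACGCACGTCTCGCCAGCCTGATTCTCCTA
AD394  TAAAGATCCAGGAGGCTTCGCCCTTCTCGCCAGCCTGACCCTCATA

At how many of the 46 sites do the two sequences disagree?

The sequences differ at positions 2 (C/A), 7 (A/T), 9 (G/C), 12 (T/G), 18 (A/T), 22 (A/C), 24 (G/T), 39 (T/C), 40 (T/C), 44 (C/A).
That gives 10 mismatches out of 46 aligned sites, so the Hamming distance is 10.

10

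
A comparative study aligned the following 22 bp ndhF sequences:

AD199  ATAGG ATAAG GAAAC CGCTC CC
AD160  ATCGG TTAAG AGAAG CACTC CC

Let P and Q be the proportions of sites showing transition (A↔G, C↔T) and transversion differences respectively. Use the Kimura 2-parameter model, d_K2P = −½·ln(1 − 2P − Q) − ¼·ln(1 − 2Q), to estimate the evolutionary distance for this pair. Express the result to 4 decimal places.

The sequences differ at positions 3 (A/C, transversion), 6 (A/T, transversion), 11 (G/A, transition), 12 (A/G, transition), 15 (C/G, transversion), 17 (G/A, transition).
Of the 6 differences, 3 transitions and 3 transversions over 22 sites: P = 3/22 = 0.136364, Q = 3/22 = 0.136364.
d = −0.5·ln(0.590908) − 0.25·ln(0.727272) = −0.5·(-0.526095) − 0.25·(-0.318455) = 0.3427.

0.3427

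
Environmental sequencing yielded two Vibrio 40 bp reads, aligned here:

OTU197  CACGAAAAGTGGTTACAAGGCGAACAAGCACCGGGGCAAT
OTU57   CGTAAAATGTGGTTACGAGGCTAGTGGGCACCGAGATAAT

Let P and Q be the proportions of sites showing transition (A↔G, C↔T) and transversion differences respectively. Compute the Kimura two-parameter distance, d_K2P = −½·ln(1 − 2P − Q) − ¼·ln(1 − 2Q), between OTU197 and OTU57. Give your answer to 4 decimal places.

Mismatches occur at site 2 (A/G, transition), site 3 (C/T, transition), site 4 (G/A, transition), site 8 (A/T, transversion), site 17 (A/G, transition), site 22 (G/T, transversion), site 24 (A/G, transition), site 25 (C/T, transition), site 26 (A/G, transition), site 27 (A/G, transition), site 34 (G/A, transition), site 36 (G/A, transition), site 37 (C/T, transition).
Of the 13 differences, 11 transitions and 2 transversions over 40 sites: P = 11/40 = 0.275000, Q = 2/40 = 0.050000.
d = −0.5·ln(0.400000) − 0.25·ln(0.900000) = −0.5·(-0.916291) − 0.25·(-0.105361) = 0.4845.

0.4845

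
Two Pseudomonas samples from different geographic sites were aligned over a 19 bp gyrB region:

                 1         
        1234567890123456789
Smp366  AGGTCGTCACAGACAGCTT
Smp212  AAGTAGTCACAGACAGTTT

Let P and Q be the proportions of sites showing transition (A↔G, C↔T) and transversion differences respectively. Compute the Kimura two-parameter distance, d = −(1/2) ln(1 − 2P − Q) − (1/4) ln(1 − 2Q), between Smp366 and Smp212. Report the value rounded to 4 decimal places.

Differing sites — 2:G/A (Ti); 5:C/A (Tv); 17:C/T (Ti).
Of the 3 differences, 2 transitions and 1 transversion over 19 sites: P = 2/19 = 0.105263, Q = 1/19 = 0.052632.
d = −0.5·ln(0.736842) − 0.25·ln(0.894736) = −0.5·(-0.305382) − 0.25·(-0.111227) = 0.1805.

0.1805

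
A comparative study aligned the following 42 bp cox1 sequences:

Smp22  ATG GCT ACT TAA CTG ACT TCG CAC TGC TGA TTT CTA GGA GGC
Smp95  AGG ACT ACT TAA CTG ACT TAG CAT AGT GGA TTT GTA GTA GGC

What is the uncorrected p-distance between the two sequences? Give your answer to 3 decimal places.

Differing sites — 2:T/G; 4:G/A; 20:C/A; 24:C/T; 25:T/A; 27:C/T; 28:T/G; 34:C/G; 38:G/T.
There are 9 differences over 42 sites, so p = 9/42 = 0.214.

0.214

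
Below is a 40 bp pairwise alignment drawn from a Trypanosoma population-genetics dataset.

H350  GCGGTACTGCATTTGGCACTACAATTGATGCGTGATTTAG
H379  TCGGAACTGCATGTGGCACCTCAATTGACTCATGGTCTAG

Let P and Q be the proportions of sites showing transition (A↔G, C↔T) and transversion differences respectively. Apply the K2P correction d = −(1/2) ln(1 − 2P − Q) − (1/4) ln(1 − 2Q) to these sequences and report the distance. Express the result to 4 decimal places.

0.3069

The sequences differ at positions 1 (G/T, transversion), 5 (T/A, transversion), 13 (T/G, transversion), 20 (T/C, transition), 21 (A/T, transversion), 29 (T/C, transition), 30 (G/T, transversion), 32 (G/A, transition), 35 (A/G, transition), 37 (T/C, transition).
Of the 10 differences, 5 transitions and 5 transversions over 40 sites: P = 5/40 = 0.125000, Q = 5/40 = 0.125000.
d = −0.5·ln(0.625000) − 0.25·ln(0.750000) = −0.5·(-0.470004) − 0.25·(-0.287682) = 0.3069.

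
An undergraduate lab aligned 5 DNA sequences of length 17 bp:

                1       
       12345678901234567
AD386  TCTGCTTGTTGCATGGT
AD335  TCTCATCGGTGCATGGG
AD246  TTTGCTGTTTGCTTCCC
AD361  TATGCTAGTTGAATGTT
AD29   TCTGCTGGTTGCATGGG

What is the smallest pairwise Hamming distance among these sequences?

2

Pairwise Hamming distances:
  AD386 vs AD335: 5
  AD386 vs AD246: 7
  AD386 vs AD361: 4
  AD386 vs AD29: 2
  AD335 vs AD246: 10
  AD335 vs AD361: 8
  AD335 vs AD29: 4
  AD246 vs AD361: 8
  AD246 vs AD29: 6
  AD361 vs AD29: 5
The smallest is 2, between AD386 and AD29.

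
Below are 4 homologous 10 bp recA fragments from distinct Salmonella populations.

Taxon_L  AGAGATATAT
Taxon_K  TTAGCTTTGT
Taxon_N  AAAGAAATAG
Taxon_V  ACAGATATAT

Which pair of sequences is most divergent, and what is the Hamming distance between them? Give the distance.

7

Pairwise Hamming distances:
  Taxon_L vs Taxon_K: 5
  Taxon_L vs Taxon_N: 3
  Taxon_L vs Taxon_V: 1
  Taxon_K vs Taxon_N: 7
  Taxon_K vs Taxon_V: 5
  Taxon_N vs Taxon_V: 3
The largest is 7, between Taxon_K and Taxon_N.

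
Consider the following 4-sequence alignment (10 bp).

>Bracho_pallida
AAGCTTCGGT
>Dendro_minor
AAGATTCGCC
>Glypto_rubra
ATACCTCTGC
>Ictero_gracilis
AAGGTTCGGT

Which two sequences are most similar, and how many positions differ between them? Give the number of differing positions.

Pairwise Hamming distances:
  Bracho_pallida vs Dendro_minor: 3
  Bracho_pallida vs Glypto_rubra: 5
  Bracho_pallida vs Ictero_gracilis: 1
  Dendro_minor vs Glypto_rubra: 6
  Dendro_minor vs Ictero_gracilis: 3
  Glypto_rubra vs Ictero_gracilis: 6
The smallest is 1, between Bracho_pallida and Ictero_gracilis.

1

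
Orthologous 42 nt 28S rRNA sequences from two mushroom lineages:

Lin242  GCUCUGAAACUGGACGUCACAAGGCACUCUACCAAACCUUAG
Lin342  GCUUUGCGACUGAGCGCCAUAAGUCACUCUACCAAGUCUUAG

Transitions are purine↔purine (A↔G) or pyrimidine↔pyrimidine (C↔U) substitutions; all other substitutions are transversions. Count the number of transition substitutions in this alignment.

Mismatches occur at site 4 (C/U, transition), site 7 (A/C, transversion), site 8 (A/G, transition), site 13 (G/A, transition), site 14 (A/G, transition), site 17 (U/C, transition), site 20 (C/U, transition), site 24 (G/U, transversion), site 36 (A/G, transition), site 37 (C/U, transition).
Of the 10 differences, 8 transitions and 2 transversions, so the answer is 8.

8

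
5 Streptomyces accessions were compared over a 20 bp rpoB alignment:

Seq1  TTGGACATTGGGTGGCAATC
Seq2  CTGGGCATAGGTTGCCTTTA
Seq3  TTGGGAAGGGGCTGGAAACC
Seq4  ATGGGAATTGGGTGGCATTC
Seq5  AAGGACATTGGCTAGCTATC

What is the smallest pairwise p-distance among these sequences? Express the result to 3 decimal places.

Pairwise Hamming distances:
  Seq1 vs Seq2: 8
  Seq1 vs Seq3: 7
  Seq1 vs Seq4: 4
  Seq1 vs Seq5: 5
  Seq2 vs Seq3: 11
  Seq2 vs Seq4: 7
  Seq2 vs Seq5: 9
  Seq3 vs Seq4: 7
  Seq3 vs Seq5: 10
  Seq4 vs Seq5: 7
The smallest is 4 mismatches, between Seq1 and Seq4; p = 4/20 = 0.200.

0.200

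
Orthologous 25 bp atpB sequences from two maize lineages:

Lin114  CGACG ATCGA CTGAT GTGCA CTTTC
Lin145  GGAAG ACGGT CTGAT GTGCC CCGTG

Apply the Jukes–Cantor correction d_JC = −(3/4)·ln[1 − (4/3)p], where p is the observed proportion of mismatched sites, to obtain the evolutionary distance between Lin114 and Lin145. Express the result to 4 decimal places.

0.4904

Mismatches occur at site 1 (C→G), site 4 (C→A), site 7 (T→C), site 8 (C→G), site 10 (A→T), site 20 (A→C), site 22 (T→C), site 23 (T→G), site 25 (C→G).
p = 9/25 = 0.360000.
d = −0.75 · ln(1 − (4/3)·0.360000) = −0.75 · ln(0.520000) = −0.75 · (-0.653926) = 0.4904.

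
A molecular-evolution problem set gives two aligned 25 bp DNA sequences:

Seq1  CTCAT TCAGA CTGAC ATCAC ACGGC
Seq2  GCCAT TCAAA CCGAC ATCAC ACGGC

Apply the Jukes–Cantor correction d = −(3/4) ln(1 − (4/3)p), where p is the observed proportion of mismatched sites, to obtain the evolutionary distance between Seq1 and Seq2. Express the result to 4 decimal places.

The sequences differ at positions 1 (C/G), 2 (T/C), 9 (G/A), 12 (T/C).
p = 4/25 = 0.160000.
d = −0.75 · ln(1 − (4/3)·0.160000) = −0.75 · ln(0.786667) = −0.75 · (-0.239950) = 0.1800.

0.1800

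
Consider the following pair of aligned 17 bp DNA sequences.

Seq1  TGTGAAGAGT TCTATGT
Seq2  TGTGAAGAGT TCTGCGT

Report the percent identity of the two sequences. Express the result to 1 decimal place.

88.2%

Mismatches occur at site 14 (A/G), site 15 (T/C).
15 of the 17 sites match, so the percent identity is 15/17 × 100 = 88.2%.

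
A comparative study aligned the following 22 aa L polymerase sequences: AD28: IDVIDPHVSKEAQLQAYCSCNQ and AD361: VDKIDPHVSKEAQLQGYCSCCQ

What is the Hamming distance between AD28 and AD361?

Differing sites — 1:I/V; 3:V/K; 16:A/G; 21:N/C.
That gives 4 mismatches out of 22 aligned sites, so the Hamming distance is 4.

4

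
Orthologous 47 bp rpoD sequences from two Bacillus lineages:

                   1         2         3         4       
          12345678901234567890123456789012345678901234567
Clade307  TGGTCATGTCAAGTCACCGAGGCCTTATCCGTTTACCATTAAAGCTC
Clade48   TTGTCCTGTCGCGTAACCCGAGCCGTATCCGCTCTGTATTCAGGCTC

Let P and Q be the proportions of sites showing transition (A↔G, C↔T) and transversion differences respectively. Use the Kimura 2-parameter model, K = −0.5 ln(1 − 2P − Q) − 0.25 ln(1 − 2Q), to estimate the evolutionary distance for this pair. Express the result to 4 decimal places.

0.4568

Differing sites — 2:G/T (Tv); 6:A/C (Tv); 11:A/G (Ti); 12:A/C (Tv); 15:C/A (Tv); 19:G/C (Tv); 20:A/G (Ti); 21:G/A (Ti); 25:T/G (Tv); 32:T/C (Ti); 34:T/C (Ti); 35:A/T (Tv); 36:C/G (Tv); 37:C/T (Ti); 41:A/C (Tv); 43:A/G (Ti).
Of the 16 differences, 7 transitions and 9 transversions over 47 sites: P = 7/47 = 0.148936, Q = 9/47 = 0.191489.
d = −0.5·ln(0.510639) − 0.25·ln(0.617022) = −0.5·(-0.672092) − 0.25·(-0.482851) = 0.4568.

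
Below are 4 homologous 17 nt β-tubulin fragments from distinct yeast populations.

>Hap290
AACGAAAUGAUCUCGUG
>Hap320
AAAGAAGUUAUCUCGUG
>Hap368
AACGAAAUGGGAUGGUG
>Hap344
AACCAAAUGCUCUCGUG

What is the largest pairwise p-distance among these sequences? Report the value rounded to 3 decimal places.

0.412

Pairwise Hamming distances:
  Hap290 vs Hap320: 3
  Hap290 vs Hap368: 4
  Hap290 vs Hap344: 2
  Hap320 vs Hap368: 7
  Hap320 vs Hap344: 5
  Hap368 vs Hap344: 5
The largest is 7 mismatches, between Hap320 and Hap368; p = 7/17 = 0.412.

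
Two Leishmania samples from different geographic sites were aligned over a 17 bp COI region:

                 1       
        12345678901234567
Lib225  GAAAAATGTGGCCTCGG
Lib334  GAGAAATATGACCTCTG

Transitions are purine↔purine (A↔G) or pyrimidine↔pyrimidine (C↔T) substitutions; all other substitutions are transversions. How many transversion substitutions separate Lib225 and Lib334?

1

The sequences differ at positions 3 (A/G, transition), 8 (G/A, transition), 11 (G/A, transition), 16 (G/T, transversion).
Of the 4 differences, 3 transitions and 1 transversion, so the answer is 1.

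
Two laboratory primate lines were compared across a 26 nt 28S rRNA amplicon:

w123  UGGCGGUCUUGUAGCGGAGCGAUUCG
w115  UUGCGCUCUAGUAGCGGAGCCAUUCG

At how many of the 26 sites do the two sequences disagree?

4

Differing sites — 2:G/U; 6:G/C; 10:U/A; 21:G/C.
That gives 4 mismatches out of 26 aligned sites, so the Hamming distance is 4.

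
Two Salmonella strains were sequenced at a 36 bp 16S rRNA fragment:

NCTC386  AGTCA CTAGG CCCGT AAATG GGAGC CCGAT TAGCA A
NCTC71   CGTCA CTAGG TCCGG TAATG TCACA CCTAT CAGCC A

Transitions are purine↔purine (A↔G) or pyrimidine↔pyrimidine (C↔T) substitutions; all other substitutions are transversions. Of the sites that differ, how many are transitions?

2

Mismatches occur at site 1 (A/C, transversion), site 11 (C/T, transition), site 15 (T/G, transversion), site 16 (A/T, transversion), site 21 (G/T, transversion), site 22 (G/C, transversion), site 24 (G/C, transversion), site 25 (C/A, transversion), site 28 (G/T, transversion), site 31 (T/C, transition), site 35 (A/C, transversion).
Of the 11 differences, 2 transitions and 9 transversions, so the answer is 2.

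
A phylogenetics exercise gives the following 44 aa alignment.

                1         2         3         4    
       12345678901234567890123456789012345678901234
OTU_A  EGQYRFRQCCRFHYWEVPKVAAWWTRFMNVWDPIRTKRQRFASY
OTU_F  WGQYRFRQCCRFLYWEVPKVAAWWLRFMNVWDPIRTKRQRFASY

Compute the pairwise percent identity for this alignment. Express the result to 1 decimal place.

Mismatches occur at site 1 (E↔W), site 13 (H↔L), site 25 (T↔L).
41 of the 44 sites match, so the percent identity is 41/44 × 100 = 93.2%.

93.2%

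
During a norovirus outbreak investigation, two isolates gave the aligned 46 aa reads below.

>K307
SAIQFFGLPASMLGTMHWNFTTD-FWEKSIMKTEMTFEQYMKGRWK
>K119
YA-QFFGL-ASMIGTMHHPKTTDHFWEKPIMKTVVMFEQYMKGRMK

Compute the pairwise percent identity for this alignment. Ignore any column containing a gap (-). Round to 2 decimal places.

Excluding the 3 gap columns leaves 43 comparable sites.
Mismatches occur at site 1 (S↔Y), site 13 (L↔I), site 18 (W↔H), site 19 (N↔P), site 20 (F↔K), site 29 (S↔P), site 34 (E↔V), site 35 (M↔V), site 36 (T↔M), site 45 (W↔M).
33 of the 43 comparable sites match, so the percent identity is 33/43 × 100 = 76.74%.

76.74%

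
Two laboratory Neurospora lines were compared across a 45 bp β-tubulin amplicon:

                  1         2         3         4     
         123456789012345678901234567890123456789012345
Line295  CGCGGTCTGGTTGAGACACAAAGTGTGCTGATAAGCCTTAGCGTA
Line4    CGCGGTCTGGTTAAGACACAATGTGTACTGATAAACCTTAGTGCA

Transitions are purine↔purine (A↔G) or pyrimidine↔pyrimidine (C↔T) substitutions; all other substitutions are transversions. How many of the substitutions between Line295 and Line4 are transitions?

The sequences differ at positions 13 (G/A, transition), 22 (A/T, transversion), 27 (G/A, transition), 35 (G/A, transition), 42 (C/T, transition), 44 (T/C, transition).
Of the 6 differences, 5 transitions and 1 transversion, so the answer is 5.

5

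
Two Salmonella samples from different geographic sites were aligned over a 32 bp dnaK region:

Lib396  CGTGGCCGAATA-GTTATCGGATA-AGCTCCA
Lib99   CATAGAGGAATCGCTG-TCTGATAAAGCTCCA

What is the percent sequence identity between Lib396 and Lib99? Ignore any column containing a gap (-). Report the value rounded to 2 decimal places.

Excluding the 3 gap columns leaves 29 comparable sites.
The sequences differ at positions 2 (G/A), 4 (G/A), 6 (C/A), 7 (C/G), 12 (A/C), 14 (G/C), 16 (T/G), 20 (G/T).
21 of the 29 comparable sites match, so the percent identity is 21/29 × 100 = 72.41%.

72.41%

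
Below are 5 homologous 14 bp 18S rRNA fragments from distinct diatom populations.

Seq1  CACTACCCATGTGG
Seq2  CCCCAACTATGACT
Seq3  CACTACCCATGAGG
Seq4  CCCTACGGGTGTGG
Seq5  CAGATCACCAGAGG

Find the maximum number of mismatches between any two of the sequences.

Pairwise Hamming distances:
  Seq1 vs Seq2: 7
  Seq1 vs Seq3: 1
  Seq1 vs Seq4: 4
  Seq1 vs Seq5: 7
  Seq2 vs Seq3: 6
  Seq2 vs Seq4: 8
  Seq2 vs Seq5: 11
  Seq3 vs Seq4: 5
  Seq3 vs Seq5: 6
  Seq4 vs Seq5: 9
The largest is 11, between Seq2 and Seq5.

11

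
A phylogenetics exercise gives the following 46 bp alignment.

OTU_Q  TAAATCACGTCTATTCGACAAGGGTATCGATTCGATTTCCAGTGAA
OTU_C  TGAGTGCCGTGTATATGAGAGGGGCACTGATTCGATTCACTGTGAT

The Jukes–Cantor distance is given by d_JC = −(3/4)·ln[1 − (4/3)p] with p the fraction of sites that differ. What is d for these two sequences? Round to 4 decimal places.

0.4674

Mismatches occur at site 2 (A↔G), site 4 (A↔G), site 6 (C↔G), site 7 (A↔C), site 11 (C↔G), site 15 (T↔A), site 16 (C↔T), site 19 (C↔G), site 21 (A↔G), site 25 (T↔C), site 27 (T↔C), site 28 (C↔T), site 38 (T↔C), site 39 (C↔A), site 41 (A↔T), site 46 (A↔T).
p = 16/46 = 0.347826.
d = −0.75 · ln(1 − (4/3)·0.347826) = −0.75 · ln(0.536232) = −0.75 · (-0.623188) = 0.4674.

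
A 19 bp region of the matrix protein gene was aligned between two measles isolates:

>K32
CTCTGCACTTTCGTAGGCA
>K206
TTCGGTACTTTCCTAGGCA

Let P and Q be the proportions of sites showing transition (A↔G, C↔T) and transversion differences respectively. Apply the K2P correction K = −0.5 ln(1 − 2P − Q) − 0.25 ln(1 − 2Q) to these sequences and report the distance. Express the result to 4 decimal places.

Differing sites — 1:C/T (Ti); 4:T/G (Tv); 6:C/T (Ti); 13:G/C (Tv).
Of the 4 differences, 2 transitions and 2 transversions over 19 sites: P = 2/19 = 0.105263, Q = 2/19 = 0.105263.
d = −0.5·ln(0.684211) − 0.25·ln(0.789474) = −0.5·(-0.379489) − 0.25·(-0.236388) = 0.2488.

0.2488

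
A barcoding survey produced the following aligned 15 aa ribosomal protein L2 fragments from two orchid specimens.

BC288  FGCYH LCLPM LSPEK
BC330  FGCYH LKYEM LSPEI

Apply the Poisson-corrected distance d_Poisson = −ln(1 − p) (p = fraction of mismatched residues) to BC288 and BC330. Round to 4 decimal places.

0.3102

Mismatches occur at site 7 (C↔K), site 8 (L↔Y), site 9 (P↔E), site 15 (K↔I).
p = 4/15 = 0.266667.
d = −ln(1 − 0.266667) = −ln(0.733333) = 0.3102.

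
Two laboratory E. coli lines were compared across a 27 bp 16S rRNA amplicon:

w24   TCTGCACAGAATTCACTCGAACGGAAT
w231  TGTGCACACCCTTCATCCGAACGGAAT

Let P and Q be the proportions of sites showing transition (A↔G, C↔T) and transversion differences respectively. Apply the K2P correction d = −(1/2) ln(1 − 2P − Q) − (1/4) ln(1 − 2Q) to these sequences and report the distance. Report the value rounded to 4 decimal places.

Differing sites — 2:C/G (Tv); 9:G/C (Tv); 10:A/C (Tv); 11:A/C (Tv); 16:C/T (Ti); 17:T/C (Ti).
Of the 6 differences, 2 transitions and 4 transversions over 27 sites: P = 2/27 = 0.074074, Q = 4/27 = 0.148148.
d = −0.5·ln(0.703704) − 0.25·ln(0.703704) = −0.5·(-0.351397) − 0.25·(-0.351397) = 0.2635.

0.2635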